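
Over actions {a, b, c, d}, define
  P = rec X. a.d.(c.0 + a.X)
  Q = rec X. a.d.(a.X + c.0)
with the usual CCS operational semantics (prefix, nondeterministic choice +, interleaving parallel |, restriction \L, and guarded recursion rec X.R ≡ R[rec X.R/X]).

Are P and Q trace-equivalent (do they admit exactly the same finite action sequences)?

YES

P's transition system — 4 states:
  u0 = rec X. a.d.(c.0 + a.X) ⊢ —a→ u1
  u1 = d.(c.0 + a.(rec X. a.d.(c.0 + a.X))) ⊢ —d→ u2
  u2 = c.0 + a.(rec X. a.d.(c.0 + a.X)) ⊢ —a→ u0, —c→ u3
  u3 = 0 ⊢ ∅
Q's transition system — 4 states:
  v0 = rec X. a.d.(a.X + c.0) ⊢ —a→ v1
  v1 = d.(a.(rec X. a.d.(a.X + c.0)) + c.0) ⊢ —d→ v2
  v2 = a.(rec X. a.d.(a.X + c.0)) + c.0 ⊢ —a→ v0, —c→ v3
  v3 = 0 ⊢ ∅
Coarsest stable partition (strong bisimilarity classes):
  B0 = {u0, v0}
  B1 = {u1, v1}
  B2 = {u2, v2}
  B3 = {u3, v3}
u0 ∈ B0, v0 ∈ B0 → same block
Bisimilar ⇒ trace-equivalent.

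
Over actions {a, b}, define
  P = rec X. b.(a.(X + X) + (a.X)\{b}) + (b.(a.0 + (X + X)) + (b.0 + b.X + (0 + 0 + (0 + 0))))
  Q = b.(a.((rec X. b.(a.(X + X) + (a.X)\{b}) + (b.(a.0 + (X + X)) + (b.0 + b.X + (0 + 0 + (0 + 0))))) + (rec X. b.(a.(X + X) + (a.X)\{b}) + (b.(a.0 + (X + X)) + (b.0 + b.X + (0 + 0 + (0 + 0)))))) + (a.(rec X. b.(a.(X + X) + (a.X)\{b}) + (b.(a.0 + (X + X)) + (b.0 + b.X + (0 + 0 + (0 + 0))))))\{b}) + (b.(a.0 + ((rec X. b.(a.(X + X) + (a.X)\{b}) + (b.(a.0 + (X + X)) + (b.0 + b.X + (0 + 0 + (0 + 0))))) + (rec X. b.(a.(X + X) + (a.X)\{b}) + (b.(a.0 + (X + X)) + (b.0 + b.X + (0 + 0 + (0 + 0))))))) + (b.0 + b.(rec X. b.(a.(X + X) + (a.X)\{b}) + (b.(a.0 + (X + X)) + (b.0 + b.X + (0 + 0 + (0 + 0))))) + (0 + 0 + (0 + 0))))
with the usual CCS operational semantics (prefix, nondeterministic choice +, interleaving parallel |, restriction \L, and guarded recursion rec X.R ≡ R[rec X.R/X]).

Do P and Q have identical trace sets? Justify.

Reachable graph of P (6 states):
  m0 = rec X. b.(a.(X + X) + (a.X)\{b}) + (b.(a.0 + (X + X)) + (b.0 + b.X + (0 + 0 + (0 + 0)))) :: --b--▸ m0, --b--▸ m1, --b--▸ m2, --b--▸ m3
  m1 = 0 :: (no moves)
  m2 = a.((rec X. b.(a.(X + X) + (a.X)\{b}) + (b.(a.0 + (X + X)) + (b.0 + b.X + (0 + 0 + (0 + 0))))) + (rec X. b.(a.(X + X) + (a.X)\{b}) + (b.(a.0 + (X + X)) + (b.0 + b.X + (0 + 0 + (0 + 0)))))) + (a.(rec X. b.(a.(X + X) + (a.X)\{b}) + (b.(a.0 + (X + X)) + (b.0 + b.X + (0 + 0 + (0 + 0))))))\{b} :: --a--▸ m4, --a--▸ m5
  m3 = a.0 + ((rec X. b.(a.(X + X) + (a.X)\{b}) + (b.(a.0 + (X + X)) + (b.0 + b.X + (0 + 0 + (0 + 0))))) + (rec X. b.(a.(X + X) + (a.X)\{b}) + (b.(a.0 + (X + X)) + (b.0 + b.X + (0 + 0 + (0 + 0)))))) :: --a--▸ m1, --b--▸ m0, --b--▸ m1, --b--▸ m2, --b--▸ m3
  m4 = (rec X. b.(a.(X + X) + (a.X)\{b}) + (b.(a.0 + (X + X)) + (b.0 + b.X + (0 + 0 + (0 + 0))))) + (rec X. b.(a.(X + X) + (a.X)\{b}) + (b.(a.0 + (X + X)) + (b.0 + b.X + (0 + 0 + (0 + 0))))) :: --b--▸ m0, --b--▸ m1, --b--▸ m2, --b--▸ m3
  m5 = (rec X. b.(a.(X + X) + (a.X)\{b}) + (b.(a.0 + (X + X)) + (b.0 + b.X + (0 + 0 + (0 + 0)))))\{b} :: (no moves)
Reachable graph of Q (7 states):
  n0 = b.(a.((rec X. b.(a.(X + X) + (a.X)\{b}) + (b.(a.0 + (X + X)) + (b.0 + b.X + (0 + 0 + (0 + 0))))) + (rec X. b.(a.(X + X) + (a.X)\{b}) + (b.(a.0 + (X + X)) + (b.0 + b.X + (0 + 0 + (0 + 0)))))) + (a.(rec X. b.(a.(X + X) + (a.X)\{b}) + (b.(a.0 + (X + X)) + (b.0 + b.X + (0 + 0 + (0 + 0))))))\{b}) + (b.(a.0 + ((rec X. b.(a.(X + X) + (a.X)\{b}) + (b.(a.0 + (X + X)) + (b.0 + b.X + (0 + 0 + (0 + 0))))) + (rec X. b.(a.(X + X) + (a.X)\{b}) + (b.(a.0 + (X + X)) + (b.0 + b.X + (0 + 0 + (0 + 0))))))) + (b.0 + b.(rec X. b.(a.(X + X) + (a.X)\{b}) + (b.(a.0 + (X + X)) + (b.0 + b.X + (0 + 0 + (0 + 0))))) + (0 + 0 + (0 + 0)))) :: --b--▸ n1, --b--▸ n2, --b--▸ n3, --b--▸ n4
  n1 = 0 :: (no moves)
  n2 = a.((rec X. b.(a.(X + X) + (a.X)\{b}) + (b.(a.0 + (X + X)) + (b.0 + b.X + (0 + 0 + (0 + 0))))) + (rec X. b.(a.(X + X) + (a.X)\{b}) + (b.(a.0 + (X + X)) + (b.0 + b.X + (0 + 0 + (0 + 0)))))) + (a.(rec X. b.(a.(X + X) + (a.X)\{b}) + (b.(a.0 + (X + X)) + (b.0 + b.X + (0 + 0 + (0 + 0))))))\{b} :: --a--▸ n5, --a--▸ n6
  n3 = a.0 + ((rec X. b.(a.(X + X) + (a.X)\{b}) + (b.(a.0 + (X + X)) + (b.0 + b.X + (0 + 0 + (0 + 0))))) + (rec X. b.(a.(X + X) + (a.X)\{b}) + (b.(a.0 + (X + X)) + (b.0 + b.X + (0 + 0 + (0 + 0)))))) :: --a--▸ n1, --b--▸ n1, --b--▸ n2, --b--▸ n3, --b--▸ n4
  n4 = rec X. b.(a.(X + X) + (a.X)\{b}) + (b.(a.0 + (X + X)) + (b.0 + b.X + (0 + 0 + (0 + 0)))) :: --b--▸ n1, --b--▸ n2, --b--▸ n3, --b--▸ n4
  n5 = (rec X. b.(a.(X + X) + (a.X)\{b}) + (b.(a.0 + (X + X)) + (b.0 + b.X + (0 + 0 + (0 + 0))))) + (rec X. b.(a.(X + X) + (a.X)\{b}) + (b.(a.0 + (X + X)) + (b.0 + b.X + (0 + 0 + (0 + 0))))) :: --b--▸ n1, --b--▸ n2, --b--▸ n3, --b--▸ n4
  n6 = (rec X. b.(a.(X + X) + (a.X)\{b}) + (b.(a.0 + (X + X)) + (b.0 + b.X + (0 + 0 + (0 + 0)))))\{b} :: (no moves)
Coarsest stable partition (strong bisimilarity classes):
  B0 = {m0, m4, n0, n4, n5}
  B1 = {m2, n2}
  B2 = {m1, m5, n1, n6}
  B3 = {m3, n3}
m0 ∈ B0, n0 ∈ B0 → same block
Bisimilar ⇒ trace-equivalent.

trace-equivalent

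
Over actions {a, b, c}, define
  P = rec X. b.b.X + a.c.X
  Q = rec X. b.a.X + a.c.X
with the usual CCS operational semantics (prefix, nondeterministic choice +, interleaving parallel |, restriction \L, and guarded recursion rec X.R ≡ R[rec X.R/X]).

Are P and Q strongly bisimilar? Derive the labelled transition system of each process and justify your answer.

P ≁ Q

LTS(P): 3 reachable states
  u0 = rec X. b.b.X + a.c.X | ··a··> u1, ··b··> u2
  u1 = c.(rec X. b.b.X + a.c.X) | ··c··> u0
  u2 = b.(rec X. b.b.X + a.c.X) | ··b··> u0
LTS(Q): 3 reachable states
  v0 = rec X. b.a.X + a.c.X | ··a··> v1, ··b··> v2
  v1 = c.(rec X. b.a.X + a.c.X) | ··c··> v0
  v2 = a.(rec X. b.a.X + a.c.X) | ··a··> v0
Coarsest stable partition (strong bisimilarity classes):
  B0 = {u0}
  B1 = {u1}
  B2 = {u2}
  B3 = {v0}
  B4 = {v2}
  B5 = {v1}
u0 ∈ B0, v0 ∈ B3 → different blocks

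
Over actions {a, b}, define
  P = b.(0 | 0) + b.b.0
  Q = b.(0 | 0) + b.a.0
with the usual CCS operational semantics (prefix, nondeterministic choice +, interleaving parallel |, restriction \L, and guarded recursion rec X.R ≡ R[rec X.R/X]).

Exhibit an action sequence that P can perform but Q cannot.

LTS(P): 4 reachable states
  p0 = b.(0 | 0) + b.b.0 ⊢ --b--▸ p1, --b--▸ p2
  p1 = 0 | 0 ⊢ ·
  p2 = b.0 ⊢ --b--▸ p3
  p3 = 0 ⊢ ·
LTS(Q): 4 reachable states
  q0 = b.(0 | 0) + b.a.0 ⊢ --b--▸ q1, --b--▸ q2
  q1 = 0 | 0 ⊢ ·
  q2 = a.0 ⊢ --a--▸ q3
  q3 = 0 ⊢ ·
Run σ = ⟨bb⟩ on P: start {p0}
  [1] b ⇒ {p1, p2}
  [2] b ⇒ {p3}
  — P admits the full trace.
Run σ = ⟨bb⟩ on Q: start {q0}
  [1] b ⇒ {q1, q2}
  [2] b ⇒ ∅ (Q stuck)

bb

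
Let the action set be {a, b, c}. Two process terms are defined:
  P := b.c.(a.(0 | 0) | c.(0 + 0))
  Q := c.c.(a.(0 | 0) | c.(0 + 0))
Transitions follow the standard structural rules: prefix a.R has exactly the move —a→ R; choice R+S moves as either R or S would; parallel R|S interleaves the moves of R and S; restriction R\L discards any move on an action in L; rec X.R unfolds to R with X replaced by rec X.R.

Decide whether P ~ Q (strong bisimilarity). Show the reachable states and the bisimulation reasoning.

P's transition system — 6 states:
  u0 = b.c.(a.(0 | 0) | c.(0 + 0)) has moves =b=> u1
  u1 = c.(a.(0 | 0) | c.(0 + 0)) has moves =c=> u2
  u2 = a.(0 | 0) | c.(0 + 0) has moves =a=> u3, =c=> u4
  u3 = 0 | 0 | c.(0 + 0) has moves =c=> u5
  u4 = a.(0 | 0) | (0 + 0) has moves =a=> u5
  u5 = 0 | 0 | (0 + 0) has moves (no moves)
Q's transition system — 6 states:
  v0 = c.c.(a.(0 | 0) | c.(0 + 0)) has moves =c=> v1
  v1 = c.(a.(0 | 0) | c.(0 + 0)) has moves =c=> v2
  v2 = a.(0 | 0) | c.(0 + 0) has moves =a=> v3, =c=> v4
  v3 = 0 | 0 | c.(0 + 0) has moves =c=> v5
  v4 = a.(0 | 0) | (0 + 0) has moves =a=> v5
  v5 = 0 | 0 | (0 + 0) has moves (no moves)
Partition-refinement fixed point:
  B0 = {u0}
  B1 = {u1, v1}
  B2 = {u2, v2}
  B3 = {u3, v3}
  B4 = {u5, v5}
  B5 = {u4, v4}
  B6 = {v0}
u0 ∈ B0, v0 ∈ B6 → different blocks

P ≁ Q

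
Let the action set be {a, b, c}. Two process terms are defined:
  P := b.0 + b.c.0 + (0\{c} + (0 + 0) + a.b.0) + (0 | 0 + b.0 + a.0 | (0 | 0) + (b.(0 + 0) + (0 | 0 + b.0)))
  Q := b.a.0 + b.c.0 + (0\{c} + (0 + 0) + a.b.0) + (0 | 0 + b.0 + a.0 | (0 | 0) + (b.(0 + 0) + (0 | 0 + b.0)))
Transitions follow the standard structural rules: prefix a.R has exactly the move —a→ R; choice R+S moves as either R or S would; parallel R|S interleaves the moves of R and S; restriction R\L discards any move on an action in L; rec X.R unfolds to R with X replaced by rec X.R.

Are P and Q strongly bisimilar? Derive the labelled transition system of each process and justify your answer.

NO

LTS(P): 6 reachable states
  m0 = b.0 + b.c.0 + (0\{c} + (0 + 0) + a.b.0) + (0 | 0 + b.0 + a.0 | (0 | 0) + (b.(0 + 0) + (0 | 0 + b.0))) | =a=> m1, =a=> m2, =b=> m3, =b=> m4, =b=> m5
  m1 = 0 | (0 | 0) | ·
  m2 = b.0 | =b=> m3
  m3 = 0 | ·
  m4 = 0 + 0 | ·
  m5 = c.0 | =c=> m3
LTS(Q): 7 reachable states
  n0 = b.a.0 + b.c.0 + (0\{c} + (0 + 0) + a.b.0) + (0 | 0 + b.0 + a.0 | (0 | 0) + (b.(0 + 0) + (0 | 0 + b.0))) | =a=> n1, =a=> n2, =b=> n3, =b=> n4, =b=> n5, =b=> n6
  n1 = 0 | (0 | 0) | ·
  n2 = b.0 | =b=> n3
  n3 = 0 | ·
  n4 = 0 + 0 | ·
  n5 = a.0 | =a=> n3
  n6 = c.0 | =c=> n3
Partition-refinement fixed point:
  B0 = {m0}
  B1 = {m5, n6}
  B2 = {m1, m3, m4, n1, n3, n4}
  B3 = {m2, n2}
  B4 = {n0}
  B5 = {n5}
m0 ∈ B0, n0 ∈ B4 → different blocks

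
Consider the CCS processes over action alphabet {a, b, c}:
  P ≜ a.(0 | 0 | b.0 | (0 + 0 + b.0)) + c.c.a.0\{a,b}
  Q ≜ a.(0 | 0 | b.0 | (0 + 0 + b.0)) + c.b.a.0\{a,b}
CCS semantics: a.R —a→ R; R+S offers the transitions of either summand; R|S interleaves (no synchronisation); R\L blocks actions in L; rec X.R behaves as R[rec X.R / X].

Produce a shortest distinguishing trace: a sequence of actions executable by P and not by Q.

cc

LTS(P): 8 reachable states
  u0 = a.(0 | 0 | b.0 | (0 + 0 + b.0)) + c.c.a.0\{a,b} ⊢ --a--▸ u1, --c--▸ u2
  u1 = 0 | 0 | b.0 | (0 + 0 + b.0) ⊢ --b--▸ u3, --b--▸ u4
  u2 = c.a.0\{a,b} ⊢ --c--▸ u5
  u3 = 0 | 0 | 0 | (0 + 0 + b.0) ⊢ --b--▸ u6
  u4 = 0 | 0 | b.0 | 0 ⊢ --b--▸ u6
  u5 = a.0\{a,b} ⊢ --a--▸ u7
  u6 = 0 | 0 | 0 | 0 ⊢ deadlocked
  u7 = 0\{a,b} ⊢ deadlocked
LTS(Q): 8 reachable states
  v0 = a.(0 | 0 | b.0 | (0 + 0 + b.0)) + c.b.a.0\{a,b} ⊢ --a--▸ v1, --c--▸ v2
  v1 = 0 | 0 | b.0 | (0 + 0 + b.0) ⊢ --b--▸ v3, --b--▸ v4
  v2 = b.a.0\{a,b} ⊢ --b--▸ v5
  v3 = 0 | 0 | 0 | (0 + 0 + b.0) ⊢ --b--▸ v6
  v4 = 0 | 0 | b.0 | 0 ⊢ --b--▸ v6
  v5 = a.0\{a,b} ⊢ --a--▸ v7
  v6 = 0 | 0 | 0 | 0 ⊢ deadlocked
  v7 = 0\{a,b} ⊢ deadlocked
Executing cc from P (initial set {u0}):
  after c @ step 1: {u2}
  after c @ step 2: {u5}
  — P admits the full trace.
Executing cc from Q (initial set {v0}):
  after c @ step 1: {v2}
  after c @ step 2: no successor for Q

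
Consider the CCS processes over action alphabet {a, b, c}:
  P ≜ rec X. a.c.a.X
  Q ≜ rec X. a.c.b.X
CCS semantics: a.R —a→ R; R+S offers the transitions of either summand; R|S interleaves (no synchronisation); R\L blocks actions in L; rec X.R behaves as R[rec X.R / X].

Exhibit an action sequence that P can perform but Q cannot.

LTS(P): 3 reachable states
  p0 = rec X. a.c.a.X has moves ··a··> p1
  p1 = c.a.(rec X. a.c.a.X) has moves ··c··> p2
  p2 = a.(rec X. a.c.a.X) has moves ··a··> p0
LTS(Q): 3 reachable states
  q0 = rec X. a.c.b.X has moves ··a··> q1
  q1 = c.b.(rec X. a.c.b.X) has moves ··c··> q2
  q2 = b.(rec X. a.c.b.X) has moves ··b··> q0
Run σ = ⟨aca⟩ on P: start {p0}
  after a @ step 1: {p1}
  after c @ step 2: {p2}
  after a @ step 3: {p0}
  — P admits the full trace.
Run σ = ⟨aca⟩ on Q: start {q0}
  after a @ step 1: {q1}
  after c @ step 2: {q2}
  after a @ step 3: ∅ (Q stuck)

aca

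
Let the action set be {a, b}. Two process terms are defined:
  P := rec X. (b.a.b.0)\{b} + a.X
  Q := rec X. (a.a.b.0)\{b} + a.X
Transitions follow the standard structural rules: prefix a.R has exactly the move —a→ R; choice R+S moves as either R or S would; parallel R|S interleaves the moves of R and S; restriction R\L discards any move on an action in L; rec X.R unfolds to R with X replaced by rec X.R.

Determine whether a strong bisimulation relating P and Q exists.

LTS(P): 1 reachable states
  p0 = rec X. (b.a.b.0)\{b} + a.X has moves --a--▸ p0
LTS(Q): 3 reachable states
  q0 = rec X. (a.a.b.0)\{b} + a.X has moves --a--▸ q0, --a--▸ q1
  q1 = (a.b.0)\{b} has moves --a--▸ q2
  q2 = (b.0)\{b} has moves stopped
Bisimilarity quotient blocks:
  B0 = {p0}
  B1 = {q0}
  B2 = {q1}
  B3 = {q2}
p0 ∈ B0, q0 ∈ B1 → different blocks

P ≁ Q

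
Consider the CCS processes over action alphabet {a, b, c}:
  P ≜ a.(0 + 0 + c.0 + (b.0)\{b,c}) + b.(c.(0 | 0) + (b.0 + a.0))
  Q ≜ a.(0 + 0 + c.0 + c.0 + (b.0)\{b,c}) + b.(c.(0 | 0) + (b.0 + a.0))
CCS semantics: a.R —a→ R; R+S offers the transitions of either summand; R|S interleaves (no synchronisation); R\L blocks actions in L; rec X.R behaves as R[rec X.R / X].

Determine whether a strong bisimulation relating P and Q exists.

P ~ Q

P's transition system — 5 states:
  p0 = a.(0 + 0 + c.0 + (b.0)\{b,c}) + b.(c.(0 | 0) + (b.0 + a.0)) :: --a--▸ p1, --b--▸ p2
  p1 = 0 + 0 + c.0 + (b.0)\{b,c} :: --c--▸ p3
  p2 = c.(0 | 0) + (b.0 + a.0) :: --a--▸ p3, --b--▸ p3, --c--▸ p4
  p3 = 0 :: deadlocked
  p4 = 0 | 0 :: deadlocked
Q's transition system — 5 states:
  q0 = a.(0 + 0 + c.0 + c.0 + (b.0)\{b,c}) + b.(c.(0 | 0) + (b.0 + a.0)) :: --a--▸ q1, --b--▸ q2
  q1 = 0 + 0 + c.0 + c.0 + (b.0)\{b,c} :: --c--▸ q3
  q2 = c.(0 | 0) + (b.0 + a.0) :: --a--▸ q3, --b--▸ q3, --c--▸ q4
  q3 = 0 :: deadlocked
  q4 = 0 | 0 :: deadlocked
Coarsest stable partition (strong bisimilarity classes):
  B0 = {p0, q0}
  B1 = {p1, q1}
  B2 = {p3, p4, q3, q4}
  B3 = {p2, q2}
p0 ∈ B0, q0 ∈ B0 → same block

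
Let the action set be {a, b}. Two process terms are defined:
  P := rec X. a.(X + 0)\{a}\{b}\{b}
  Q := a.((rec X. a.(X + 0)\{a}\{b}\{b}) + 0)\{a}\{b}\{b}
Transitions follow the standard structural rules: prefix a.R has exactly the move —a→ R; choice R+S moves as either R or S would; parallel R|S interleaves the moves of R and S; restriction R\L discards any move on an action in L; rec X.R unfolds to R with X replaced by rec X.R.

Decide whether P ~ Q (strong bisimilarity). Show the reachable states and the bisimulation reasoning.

P ~ Q

P's transition system — 2 states:
  u0 = rec X. a.(X + 0)\{a}\{b}\{b} has moves -a-> u1
  u1 = ((rec X. a.(X + 0)\{a}\{b}\{b}) + 0)\{a}\{b}\{b} has moves deadlocked
Q's transition system — 2 states:
  v0 = a.((rec X. a.(X + 0)\{a}\{b}\{b}) + 0)\{a}\{b}\{b} has moves -a-> v1
  v1 = ((rec X. a.(X + 0)\{a}\{b}\{b}) + 0)\{a}\{b}\{b} has moves deadlocked
Coarsest stable partition (strong bisimilarity classes):
  B0 = {u0, v0}
  B1 = {u1, v1}
u0 ∈ B0, v0 ∈ B0 → same block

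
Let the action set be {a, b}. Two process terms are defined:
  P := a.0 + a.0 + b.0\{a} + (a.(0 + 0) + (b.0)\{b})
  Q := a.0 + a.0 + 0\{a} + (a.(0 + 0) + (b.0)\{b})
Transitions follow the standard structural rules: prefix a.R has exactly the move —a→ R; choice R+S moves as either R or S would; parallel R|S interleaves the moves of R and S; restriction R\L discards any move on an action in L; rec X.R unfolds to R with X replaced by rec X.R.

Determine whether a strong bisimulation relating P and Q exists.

not bisimilar

LTS(P): 4 reachable states
  m0 = a.0 + a.0 + b.0\{a} + (a.(0 + 0) + (b.0)\{b}) has moves -a-> m1, -a-> m2, -b-> m3
  m1 = 0 has moves stopped
  m2 = 0 + 0 has moves stopped
  m3 = 0\{a} has moves stopped
LTS(Q): 3 reachable states
  n0 = a.0 + a.0 + 0\{a} + (a.(0 + 0) + (b.0)\{b}) has moves -a-> n1, -a-> n2
  n1 = 0 has moves stopped
  n2 = 0 + 0 has moves stopped
Coarsest stable partition (strong bisimilarity classes):
  B0 = {m0}
  B1 = {m1, m2, m3, n1, n2}
  B2 = {n0}
m0 ∈ B0, n0 ∈ B2 → different blocks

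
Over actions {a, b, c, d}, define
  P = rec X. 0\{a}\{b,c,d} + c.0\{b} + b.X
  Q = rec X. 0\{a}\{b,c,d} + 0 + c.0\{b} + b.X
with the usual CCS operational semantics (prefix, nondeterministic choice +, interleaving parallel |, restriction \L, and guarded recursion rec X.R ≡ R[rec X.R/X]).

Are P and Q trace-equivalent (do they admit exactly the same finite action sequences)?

Reachable graph of P (2 states):
  u0 = rec X. 0\{a}\{b,c,d} + c.0\{b} + b.X has moves ··b··> u0, ··c··> u1
  u1 = 0\{b} has moves ·
Reachable graph of Q (2 states):
  v0 = rec X. 0\{a}\{b,c,d} + 0 + c.0\{b} + b.X has moves ··b··> v0, ··c··> v1
  v1 = 0\{b} has moves ·
Bisimilarity quotient blocks:
  B0 = {u0, v0}
  B1 = {u1, v1}
u0 ∈ B0, v0 ∈ B0 → same block
Bisimilar ⇒ trace-equivalent.

traces(P) = traces(Q)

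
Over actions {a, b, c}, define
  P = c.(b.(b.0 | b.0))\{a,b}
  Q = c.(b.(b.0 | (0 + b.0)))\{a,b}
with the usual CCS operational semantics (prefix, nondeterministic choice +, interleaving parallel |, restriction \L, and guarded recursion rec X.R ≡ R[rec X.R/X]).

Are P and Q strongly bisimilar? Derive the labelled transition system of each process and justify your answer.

P ~ Q

LTS(P): 2 reachable states
  u0 = c.(b.(b.0 | b.0))\{a,b} ⊢ —c→ u1
  u1 = (b.(b.0 | b.0))\{a,b} ⊢ deadlocked
LTS(Q): 2 reachable states
  v0 = c.(b.(b.0 | (0 + b.0)))\{a,b} ⊢ —c→ v1
  v1 = (b.(b.0 | (0 + b.0)))\{a,b} ⊢ deadlocked
Partition-refinement fixed point:
  B0 = {u0, v0}
  B1 = {u1, v1}
u0 ∈ B0, v0 ∈ B0 → same block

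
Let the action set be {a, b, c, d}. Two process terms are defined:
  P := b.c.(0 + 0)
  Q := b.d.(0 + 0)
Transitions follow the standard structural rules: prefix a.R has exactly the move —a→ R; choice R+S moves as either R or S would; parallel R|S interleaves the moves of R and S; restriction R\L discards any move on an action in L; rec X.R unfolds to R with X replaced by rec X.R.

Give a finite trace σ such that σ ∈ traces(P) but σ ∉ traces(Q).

LTS(P): 3 reachable states
  u0 = b.c.(0 + 0) | --b--▸ u1
  u1 = c.(0 + 0) | --c--▸ u2
  u2 = 0 + 0 | ·
LTS(Q): 3 reachable states
  v0 = b.d.(0 + 0) | --b--▸ v1
  v1 = d.(0 + 0) | --d--▸ v2
  v2 = 0 + 0 | ·
Trace ⟨bc⟩ through P, begin at {u0}:
  [1] b ⇒ {u1}
  [2] c ⇒ {u2}
  — P admits the full trace.
Trace ⟨bc⟩ through Q, begin at {v0}:
  [1] b ⇒ {v1}
  [2] c ⇒ ∅ (Q stuck)

bc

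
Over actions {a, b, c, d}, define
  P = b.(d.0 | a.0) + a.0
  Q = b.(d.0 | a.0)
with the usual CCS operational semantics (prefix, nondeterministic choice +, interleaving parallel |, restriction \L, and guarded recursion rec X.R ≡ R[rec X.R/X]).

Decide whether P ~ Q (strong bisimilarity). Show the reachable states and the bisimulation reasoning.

NO

LTS(P): 6 reachable states
  m0 = b.(d.0 | a.0) + a.0 → ··a··> m1, ··b··> m2
  m1 = 0 → (no moves)
  m2 = d.0 | a.0 → ··a··> m3, ··d··> m4
  m3 = d.0 | 0 → ··d··> m5
  m4 = 0 | a.0 → ··a··> m5
  m5 = 0 | 0 → (no moves)
LTS(Q): 5 reachable states
  n0 = b.(d.0 | a.0) → ··b··> n1
  n1 = d.0 | a.0 → ··a··> n2, ··d··> n3
  n2 = d.0 | 0 → ··d··> n4
  n3 = 0 | a.0 → ··a··> n4
  n4 = 0 | 0 → (no moves)
Coarsest stable partition (strong bisimilarity classes):
  B0 = {m0}
  B1 = {m1, m5, n4}
  B2 = {m2, n1}
  B3 = {m4, n3}
  B4 = {m3, n2}
  B5 = {n0}
m0 ∈ B0, n0 ∈ B5 → different blocks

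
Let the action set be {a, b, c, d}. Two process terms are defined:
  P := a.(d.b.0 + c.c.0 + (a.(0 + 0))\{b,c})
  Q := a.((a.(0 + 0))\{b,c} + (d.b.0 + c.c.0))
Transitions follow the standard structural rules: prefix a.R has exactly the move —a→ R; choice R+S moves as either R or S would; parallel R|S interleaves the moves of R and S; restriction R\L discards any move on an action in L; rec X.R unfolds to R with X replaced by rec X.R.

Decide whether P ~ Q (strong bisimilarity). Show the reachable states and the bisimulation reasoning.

YES

Reachable graph of P (6 states):
  s0 = a.(d.b.0 + c.c.0 + (a.(0 + 0))\{b,c}) has moves =a=> s1
  s1 = d.b.0 + c.c.0 + (a.(0 + 0))\{b,c} has moves =a=> s2, =c=> s3, =d=> s4
  s2 = (0 + 0)\{b,c} has moves stopped
  s3 = c.0 has moves =c=> s5
  s4 = b.0 has moves =b=> s5
  s5 = 0 has moves stopped
Reachable graph of Q (6 states):
  t0 = a.((a.(0 + 0))\{b,c} + (d.b.0 + c.c.0)) has moves =a=> t1
  t1 = (a.(0 + 0))\{b,c} + (d.b.0 + c.c.0) has moves =a=> t2, =c=> t3, =d=> t4
  t2 = (0 + 0)\{b,c} has moves stopped
  t3 = c.0 has moves =c=> t5
  t4 = b.0 has moves =b=> t5
  t5 = 0 has moves stopped
Bisimilarity quotient blocks:
  B0 = {s0, t0}
  B1 = {s1, t1}
  B2 = {s2, s5, t2, t5}
  B3 = {s3, t3}
  B4 = {s4, t4}
s0 ∈ B0, t0 ∈ B0 → same block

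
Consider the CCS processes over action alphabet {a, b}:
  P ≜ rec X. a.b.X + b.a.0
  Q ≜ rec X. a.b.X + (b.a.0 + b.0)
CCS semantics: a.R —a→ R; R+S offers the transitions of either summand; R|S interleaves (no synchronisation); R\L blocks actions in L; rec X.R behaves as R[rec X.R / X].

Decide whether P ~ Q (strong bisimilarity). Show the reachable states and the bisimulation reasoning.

P's transition system — 4 states:
  m0 = rec X. a.b.X + b.a.0 has moves -a-> m1, -b-> m2
  m1 = b.(rec X. a.b.X + b.a.0) has moves -b-> m0
  m2 = a.0 has moves -a-> m3
  m3 = 0 has moves ∅
Q's transition system — 4 states:
  n0 = rec X. a.b.X + (b.a.0 + b.0) has moves -a-> n1, -b-> n2, -b-> n3
  n1 = b.(rec X. a.b.X + (b.a.0 + b.0)) has moves -b-> n0
  n2 = 0 has moves ∅
  n3 = a.0 has moves -a-> n2
Partition-refinement fixed point:
  B0 = {m0}
  B1 = {m2, n3}
  B2 = {m3, n2}
  B3 = {m1}
  B4 = {n0}
  B5 = {n1}
m0 ∈ B0, n0 ∈ B4 → different blocks

P ≁ Q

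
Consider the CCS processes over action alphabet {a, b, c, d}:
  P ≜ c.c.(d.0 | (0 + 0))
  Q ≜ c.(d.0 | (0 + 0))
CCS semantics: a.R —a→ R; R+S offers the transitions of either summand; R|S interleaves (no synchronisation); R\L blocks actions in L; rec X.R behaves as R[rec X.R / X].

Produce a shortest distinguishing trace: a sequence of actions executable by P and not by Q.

cc

Reachable graph of P (4 states):
  u0 = c.c.(d.0 | (0 + 0)) | =c=> u1
  u1 = c.(d.0 | (0 + 0)) | =c=> u2
  u2 = d.0 | (0 + 0) | =d=> u3
  u3 = 0 | (0 + 0) | ·
Reachable graph of Q (3 states):
  v0 = c.(d.0 | (0 + 0)) | =c=> v1
  v1 = d.0 | (0 + 0) | =d=> v2
  v2 = 0 | (0 + 0) | ·
Executing cc from P (initial set {u0}):
  after c @ step 1: {u1}
  after c @ step 2: {u2}
  — P admits the full trace.
Executing cc from Q (initial set {v0}):
  after c @ step 1: {v1}
  after c @ step 2: ∅ (Q stuck)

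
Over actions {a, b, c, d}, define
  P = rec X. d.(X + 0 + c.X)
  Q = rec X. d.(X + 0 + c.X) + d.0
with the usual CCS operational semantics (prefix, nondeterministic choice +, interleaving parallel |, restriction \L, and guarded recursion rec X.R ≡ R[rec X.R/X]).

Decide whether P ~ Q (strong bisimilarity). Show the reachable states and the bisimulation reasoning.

not bisimilar

LTS(P): 2 reachable states
  p0 = rec X. d.(X + 0 + c.X) → -d-> p1
  p1 = (rec X. d.(X + 0 + c.X)) + 0 + c.(rec X. d.(X + 0 + c.X)) → -c-> p0, -d-> p1
LTS(Q): 3 reachable states
  q0 = rec X. d.(X + 0 + c.X) + d.0 → -d-> q1, -d-> q2
  q1 = (rec X. d.(X + 0 + c.X) + d.0) + 0 + c.(rec X. d.(X + 0 + c.X) + d.0) → -c-> q0, -d-> q1, -d-> q2
  q2 = 0 → ·
Partition-refinement fixed point:
  B0 = {p0}
  B1 = {p1}
  B2 = {q0}
  B3 = {q2}
  B4 = {q1}
p0 ∈ B0, q0 ∈ B2 → different blocks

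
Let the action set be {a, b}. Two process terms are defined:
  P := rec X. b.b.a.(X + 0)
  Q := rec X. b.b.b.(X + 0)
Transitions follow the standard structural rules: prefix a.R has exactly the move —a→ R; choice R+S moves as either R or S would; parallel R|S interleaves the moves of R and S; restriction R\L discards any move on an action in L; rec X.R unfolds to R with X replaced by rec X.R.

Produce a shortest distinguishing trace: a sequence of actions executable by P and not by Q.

Reachable graph of P (4 states):
  m0 = rec X. b.b.a.(X + 0) | --b--▸ m1
  m1 = b.a.((rec X. b.b.a.(X + 0)) + 0) | --b--▸ m2
  m2 = a.((rec X. b.b.a.(X + 0)) + 0) | --a--▸ m3
  m3 = (rec X. b.b.a.(X + 0)) + 0 | --b--▸ m1
Reachable graph of Q (4 states):
  n0 = rec X. b.b.b.(X + 0) | --b--▸ n1
  n1 = b.b.((rec X. b.b.b.(X + 0)) + 0) | --b--▸ n2
  n2 = b.((rec X. b.b.b.(X + 0)) + 0) | --b--▸ n3
  n3 = (rec X. b.b.b.(X + 0)) + 0 | --b--▸ n1
Run σ = ⟨bba⟩ on P: start {m0}
  [1] b ⇒ {m1}
  [2] b ⇒ {m2}
  [3] a ⇒ {m3}
  ✓ P
Run σ = ⟨bba⟩ on Q: start {n0}
  [1] b ⇒ {n1}
  [2] b ⇒ {n2}
  [3] a ⇒ ∅ (Q stuck)

bba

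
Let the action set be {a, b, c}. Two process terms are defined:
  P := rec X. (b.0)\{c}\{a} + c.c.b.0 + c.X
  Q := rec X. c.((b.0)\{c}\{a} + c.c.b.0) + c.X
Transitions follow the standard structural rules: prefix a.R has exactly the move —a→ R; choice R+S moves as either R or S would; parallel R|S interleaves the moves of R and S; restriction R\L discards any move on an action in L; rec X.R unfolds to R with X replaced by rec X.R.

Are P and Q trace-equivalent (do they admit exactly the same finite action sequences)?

Reachable graph of P (5 states):
  s0 = rec X. (b.0)\{c}\{a} + c.c.b.0 + c.X ⊢ =b=> s1, =c=> s0, =c=> s2
  s1 = 0\{c}\{a} ⊢ ∅
  s2 = c.b.0 ⊢ =c=> s3
  s3 = b.0 ⊢ =b=> s4
  s4 = 0 ⊢ ∅
Reachable graph of Q (6 states):
  t0 = rec X. c.((b.0)\{c}\{a} + c.c.b.0) + c.X ⊢ =c=> t0, =c=> t1
  t1 = (b.0)\{c}\{a} + c.c.b.0 ⊢ =b=> t2, =c=> t3
  t2 = 0\{c}\{a} ⊢ ∅
  t3 = c.b.0 ⊢ =c=> t4
  t4 = b.0 ⊢ =b=> t5
  t5 = 0 ⊢ ∅
Trace ⟨b⟩ through P, begin at {s0}:
  [1] b ⇒ {s1}
  — P admits the full trace.
Trace ⟨b⟩ through Q, begin at {t0}:
  [1] b ⇒ no successor for Q

trace-distinct — witness ⟨b⟩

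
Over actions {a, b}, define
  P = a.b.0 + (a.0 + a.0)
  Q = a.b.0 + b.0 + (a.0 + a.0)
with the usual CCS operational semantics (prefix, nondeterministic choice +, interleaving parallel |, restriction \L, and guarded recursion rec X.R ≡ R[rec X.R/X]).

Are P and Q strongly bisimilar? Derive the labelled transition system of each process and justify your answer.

Reachable graph of P (3 states):
  m0 = a.b.0 + (a.0 + a.0) has moves --a--▸ m1, --a--▸ m2
  m1 = 0 has moves ∅
  m2 = b.0 has moves --b--▸ m1
Reachable graph of Q (3 states):
  n0 = a.b.0 + b.0 + (a.0 + a.0) has moves --a--▸ n1, --a--▸ n2, --b--▸ n1
  n1 = 0 has moves ∅
  n2 = b.0 has moves --b--▸ n1
Bisimilarity quotient blocks:
  B0 = {m0}
  B1 = {m2, n2}
  B2 = {m1, n1}
  B3 = {n0}
m0 ∈ B0, n0 ∈ B3 → different blocks

NO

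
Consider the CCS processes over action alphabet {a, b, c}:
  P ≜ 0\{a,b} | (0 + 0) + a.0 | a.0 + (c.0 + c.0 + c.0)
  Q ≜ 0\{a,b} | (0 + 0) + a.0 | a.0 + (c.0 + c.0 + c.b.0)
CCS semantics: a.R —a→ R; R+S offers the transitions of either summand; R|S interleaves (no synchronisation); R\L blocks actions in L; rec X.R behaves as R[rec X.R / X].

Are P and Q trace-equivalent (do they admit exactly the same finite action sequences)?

traces(P) ≠ traces(Q) — witness ⟨cb⟩

Reachable graph of P (5 states):
  p0 = 0\{a,b} | (0 + 0) + a.0 | a.0 + (c.0 + c.0 + c.0) ⊢ --a--▸ p1, --a--▸ p2, --c--▸ p3
  p1 = 0 | a.0 ⊢ --a--▸ p4
  p2 = a.0 | 0 ⊢ --a--▸ p4
  p3 = 0 ⊢ ·
  p4 = 0 | 0 ⊢ ·
Reachable graph of Q (6 states):
  q0 = 0\{a,b} | (0 + 0) + a.0 | a.0 + (c.0 + c.0 + c.b.0) ⊢ --a--▸ q1, --a--▸ q2, --c--▸ q3, --c--▸ q4
  q1 = 0 | a.0 ⊢ --a--▸ q5
  q2 = a.0 | 0 ⊢ --a--▸ q5
  q3 = 0 ⊢ ·
  q4 = b.0 ⊢ --b--▸ q3
  q5 = 0 | 0 ⊢ ·
Run σ = ⟨cb⟩ on Q: start {q0}
  after c @ step 1: {q3, q4}
  after b @ step 2: {q3}
  — Q admits the full trace.
Run σ = ⟨cb⟩ on P: start {p0}
  after c @ step 1: {p3}
  after b @ step 2: ∅ (P stuck)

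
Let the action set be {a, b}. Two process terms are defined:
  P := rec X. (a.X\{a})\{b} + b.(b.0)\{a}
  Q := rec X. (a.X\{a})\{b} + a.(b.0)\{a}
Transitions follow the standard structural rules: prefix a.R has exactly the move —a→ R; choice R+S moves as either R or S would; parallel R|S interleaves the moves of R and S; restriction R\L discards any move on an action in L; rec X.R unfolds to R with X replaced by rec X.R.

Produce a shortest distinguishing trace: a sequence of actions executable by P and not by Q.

b

LTS(P): 4 reachable states
  s0 = rec X. (a.X\{a})\{b} + b.(b.0)\{a} | -a-> s1, -b-> s2
  s1 = (rec X. (a.X\{a})\{b} + b.(b.0)\{a})\{a}\{b} | ·
  s2 = (b.0)\{a} | -b-> s3
  s3 = 0\{a} | ·
LTS(Q): 4 reachable states
  t0 = rec X. (a.X\{a})\{b} + a.(b.0)\{a} | -a-> t1, -a-> t2
  t1 = (b.0)\{a} | -b-> t3
  t2 = (rec X. (a.X\{a})\{b} + a.(b.0)\{a})\{a}\{b} | ·
  t3 = 0\{a} | ·
Trace ⟨b⟩ through P, begin at {s0}:
  after b @ step 1: {s2}
  P completes σ.
Trace ⟨b⟩ through Q, begin at {t0}:
  after b @ step 1: ∅  — Q cannot continue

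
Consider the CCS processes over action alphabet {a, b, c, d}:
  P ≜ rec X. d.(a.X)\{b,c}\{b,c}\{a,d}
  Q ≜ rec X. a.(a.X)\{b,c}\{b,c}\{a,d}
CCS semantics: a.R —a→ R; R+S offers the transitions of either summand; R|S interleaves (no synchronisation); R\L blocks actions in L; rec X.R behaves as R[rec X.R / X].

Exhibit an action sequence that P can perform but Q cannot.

d

P's transition system — 2 states:
  m0 = rec X. d.(a.X)\{b,c}\{b,c}\{a,d} → --d--▸ m1
  m1 = (a.(rec X. d.(a.X)\{b,c}\{b,c}\{a,d}))\{b,c}\{b,c}\{a,d} → (no moves)
Q's transition system — 2 states:
  n0 = rec X. a.(a.X)\{b,c}\{b,c}\{a,d} → --a--▸ n1
  n1 = (a.(rec X. a.(a.X)\{b,c}\{b,c}\{a,d}))\{b,c}\{b,c}\{a,d} → (no moves)
Executing d from P (initial set {m0}):
  [1] d ⇒ {m1}
  ✓ P
Executing d from Q (initial set {n0}):
  [1] d ⇒ no successor for Q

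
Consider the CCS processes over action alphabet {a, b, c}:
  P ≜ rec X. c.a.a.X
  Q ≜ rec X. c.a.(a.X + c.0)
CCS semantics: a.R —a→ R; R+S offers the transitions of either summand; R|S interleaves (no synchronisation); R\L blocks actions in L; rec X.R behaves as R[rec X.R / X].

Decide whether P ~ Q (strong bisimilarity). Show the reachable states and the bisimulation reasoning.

Reachable graph of P (3 states):
  m0 = rec X. c.a.a.X has moves ··c··> m1
  m1 = a.a.(rec X. c.a.a.X) has moves ··a··> m2
  m2 = a.(rec X. c.a.a.X) has moves ··a··> m0
Reachable graph of Q (4 states):
  n0 = rec X. c.a.(a.X + c.0) has moves ··c··> n1
  n1 = a.(a.(rec X. c.a.(a.X + c.0)) + c.0) has moves ··a··> n2
  n2 = a.(rec X. c.a.(a.X + c.0)) + c.0 has moves ··a··> n0, ··c··> n3
  n3 = 0 has moves (no moves)
Partition-refinement fixed point:
  B0 = {m0}
  B1 = {m1}
  B2 = {m2}
  B3 = {n0}
  B4 = {n1}
  B5 = {n2}
  B6 = {n3}
m0 ∈ B0, n0 ∈ B3 → different blocks

P ≁ Q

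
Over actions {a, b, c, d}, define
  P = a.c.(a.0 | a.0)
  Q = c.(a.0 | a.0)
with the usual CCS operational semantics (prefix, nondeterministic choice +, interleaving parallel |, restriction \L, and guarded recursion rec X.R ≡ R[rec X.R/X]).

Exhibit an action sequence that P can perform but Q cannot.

LTS(P): 6 reachable states
  m0 = a.c.(a.0 | a.0) | -a-> m1
  m1 = c.(a.0 | a.0) | -c-> m2
  m2 = a.0 | a.0 | -a-> m3, -a-> m4
  m3 = 0 | a.0 | -a-> m5
  m4 = a.0 | 0 | -a-> m5
  m5 = 0 | 0 | stopped
LTS(Q): 5 reachable states
  n0 = c.(a.0 | a.0) | -c-> n1
  n1 = a.0 | a.0 | -a-> n2, -a-> n3
  n2 = 0 | a.0 | -a-> n4
  n3 = a.0 | 0 | -a-> n4
  n4 = 0 | 0 | stopped
Executing a from P (initial set {m0}):
  [1] a ⇒ {m1}
  P completes σ.
Executing a from Q (initial set {n0}):
  [1] a ⇒ ∅  — Q cannot continue

a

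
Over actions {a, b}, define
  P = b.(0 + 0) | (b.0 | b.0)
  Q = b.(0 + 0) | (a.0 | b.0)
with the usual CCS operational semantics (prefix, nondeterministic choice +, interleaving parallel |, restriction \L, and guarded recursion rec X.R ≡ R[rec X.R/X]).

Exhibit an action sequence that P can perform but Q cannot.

Reachable graph of P (8 states):
  p0 = b.(0 + 0) | (b.0 | b.0) :: ··b··> p1, ··b··> p2, ··b··> p3
  p1 = (0 + 0) | (b.0 | b.0) :: ··b··> p4, ··b··> p5
  p2 = b.(0 + 0) | (0 | b.0) :: ··b··> p4, ··b··> p6
  p3 = b.(0 + 0) | (b.0 | 0) :: ··b··> p5, ··b··> p6
  p4 = (0 + 0) | (0 | b.0) :: ··b··> p7
  p5 = (0 + 0) | (b.0 | 0) :: ··b··> p7
  p6 = b.(0 + 0) | (0 | 0) :: ··b··> p7
  p7 = (0 + 0) | (0 | 0) :: ·
Reachable graph of Q (8 states):
  q0 = b.(0 + 0) | (a.0 | b.0) :: ··a··> q1, ··b··> q2, ··b··> q3
  q1 = b.(0 + 0) | (0 | b.0) :: ··b··> q4, ··b··> q5
  q2 = (0 + 0) | (a.0 | b.0) :: ··a··> q4, ··b··> q6
  q3 = b.(0 + 0) | (a.0 | 0) :: ··a··> q5, ··b··> q6
  q4 = (0 + 0) | (0 | b.0) :: ··b··> q7
  q5 = b.(0 + 0) | (0 | 0) :: ··b··> q7
  q6 = (0 + 0) | (a.0 | 0) :: ··a··> q7
  q7 = (0 + 0) | (0 | 0) :: ·
Executing bbb from P (initial set {p0}):
  step 1 (b): {p1, p2, p3}
  step 2 (b): {p4, p5, p6}
  step 3 (b): {p7}
  — P admits the full trace.
Executing bbb from Q (initial set {q0}):
  step 1 (b): {q2, q3}
  step 2 (b): {q6}
  step 3 (b): ∅ (Q stuck)

bbb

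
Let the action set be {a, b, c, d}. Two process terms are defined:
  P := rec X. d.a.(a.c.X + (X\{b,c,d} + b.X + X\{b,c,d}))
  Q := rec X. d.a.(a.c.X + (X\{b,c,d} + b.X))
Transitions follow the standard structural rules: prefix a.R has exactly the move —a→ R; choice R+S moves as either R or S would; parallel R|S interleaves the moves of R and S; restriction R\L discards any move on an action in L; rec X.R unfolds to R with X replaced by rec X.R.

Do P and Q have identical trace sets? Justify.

trace-equivalent

Reachable graph of P (4 states):
  p0 = rec X. d.a.(a.c.X + (X\{b,c,d} + b.X + X\{b,c,d})) ⊢ --d--▸ p1
  p1 = a.(a.c.(rec X. d.a.(a.c.X + (X\{b,c,d} + b.X + X\{b,c,d}))) + ((rec X. d.a.(a.c.X + (X\{b,c,d} + b.X + X\{b,c,d})))\{b,c,d} + b.(rec X. d.a.(a.c.X + (X\{b,c,d} + b.X + X\{b,c,d}))) + (rec X. d.a.(a.c.X + (X\{b,c,d} + b.X + X\{b,c,d})))\{b,c,d})) ⊢ --a--▸ p2
  p2 = a.c.(rec X. d.a.(a.c.X + (X\{b,c,d} + b.X + X\{b,c,d}))) + ((rec X. d.a.(a.c.X + (X\{b,c,d} + b.X + X\{b,c,d})))\{b,c,d} + b.(rec X. d.a.(a.c.X + (X\{b,c,d} + b.X + X\{b,c,d}))) + (rec X. d.a.(a.c.X + (X\{b,c,d} + b.X + X\{b,c,d})))\{b,c,d}) ⊢ --a--▸ p3, --b--▸ p0
  p3 = c.(rec X. d.a.(a.c.X + (X\{b,c,d} + b.X + X\{b,c,d}))) ⊢ --c--▸ p0
Reachable graph of Q (4 states):
  q0 = rec X. d.a.(a.c.X + (X\{b,c,d} + b.X)) ⊢ --d--▸ q1
  q1 = a.(a.c.(rec X. d.a.(a.c.X + (X\{b,c,d} + b.X))) + ((rec X. d.a.(a.c.X + (X\{b,c,d} + b.X)))\{b,c,d} + b.(rec X. d.a.(a.c.X + (X\{b,c,d} + b.X))))) ⊢ --a--▸ q2
  q2 = a.c.(rec X. d.a.(a.c.X + (X\{b,c,d} + b.X))) + ((rec X. d.a.(a.c.X + (X\{b,c,d} + b.X)))\{b,c,d} + b.(rec X. d.a.(a.c.X + (X\{b,c,d} + b.X)))) ⊢ --a--▸ q3, --b--▸ q0
  q3 = c.(rec X. d.a.(a.c.X + (X\{b,c,d} + b.X))) ⊢ --c--▸ q0
Partition-refinement fixed point:
  B0 = {p0, q0}
  B1 = {p1, q1}
  B2 = {p2, q2}
  B3 = {p3, q3}
p0 ∈ B0, q0 ∈ B0 → same block
Bisimilar ⇒ trace-equivalent.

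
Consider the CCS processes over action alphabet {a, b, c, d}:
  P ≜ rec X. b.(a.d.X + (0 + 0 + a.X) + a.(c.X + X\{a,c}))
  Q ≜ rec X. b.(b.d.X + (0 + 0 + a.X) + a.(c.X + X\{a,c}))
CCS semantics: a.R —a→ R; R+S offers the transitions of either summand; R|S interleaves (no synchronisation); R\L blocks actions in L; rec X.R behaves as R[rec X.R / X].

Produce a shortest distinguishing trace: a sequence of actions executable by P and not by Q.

P's transition system — 5 states:
  s0 = rec X. b.(a.d.X + (0 + 0 + a.X) + a.(c.X + X\{a,c})) | -b-> s1
  s1 = a.d.(rec X. b.(a.d.X + (0 + 0 + a.X) + a.(c.X + X\{a,c}))) + (0 + 0 + a.(rec X. b.(a.d.X + (0 + 0 + a.X) + a.(c.X + X\{a,c})))) + a.(c.(rec X. b.(a.d.X + (0 + 0 + a.X) + a.(c.X + X\{a,c}))) + (rec X. b.(a.d.X + (0 + 0 + a.X) + a.(c.X + X\{a,c})))\{a,c}) | -a-> s0, -a-> s2, -a-> s3
  s2 = c.(rec X. b.(a.d.X + (0 + 0 + a.X) + a.(c.X + X\{a,c}))) + (rec X. b.(a.d.X + (0 + 0 + a.X) + a.(c.X + X\{a,c})))\{a,c} | -b-> s4, -c-> s0
  s3 = d.(rec X. b.(a.d.X + (0 + 0 + a.X) + a.(c.X + X\{a,c}))) | -d-> s0
  s4 = (a.d.(rec X. b.(a.d.X + (0 + 0 + a.X) + a.(c.X + X\{a,c}))) + (0 + 0 + a.(rec X. b.(a.d.X + (0 + 0 + a.X) + a.(c.X + X\{a,c})))) + a.(c.(rec X. b.(a.d.X + (0 + 0 + a.X) + a.(c.X + X\{a,c}))) + (rec X. b.(a.d.X + (0 + 0 + a.X) + a.(c.X + X\{a,c})))\{a,c}))\{a,c} | ·
Q's transition system — 7 states:
  t0 = rec X. b.(b.d.X + (0 + 0 + a.X) + a.(c.X + X\{a,c})) | -b-> t1
  t1 = b.d.(rec X. b.(b.d.X + (0 + 0 + a.X) + a.(c.X + X\{a,c}))) + (0 + 0 + a.(rec X. b.(b.d.X + (0 + 0 + a.X) + a.(c.X + X\{a,c})))) + a.(c.(rec X. b.(b.d.X + (0 + 0 + a.X) + a.(c.X + X\{a,c}))) + (rec X. b.(b.d.X + (0 + 0 + a.X) + a.(c.X + X\{a,c})))\{a,c}) | -a-> t0, -a-> t2, -b-> t3
  t2 = c.(rec X. b.(b.d.X + (0 + 0 + a.X) + a.(c.X + X\{a,c}))) + (rec X. b.(b.d.X + (0 + 0 + a.X) + a.(c.X + X\{a,c})))\{a,c} | -b-> t4, -c-> t0
  t3 = d.(rec X. b.(b.d.X + (0 + 0 + a.X) + a.(c.X + X\{a,c}))) | -d-> t0
  t4 = (b.d.(rec X. b.(b.d.X + (0 + 0 + a.X) + a.(c.X + X\{a,c}))) + (0 + 0 + a.(rec X. b.(b.d.X + (0 + 0 + a.X) + a.(c.X + X\{a,c})))) + a.(c.(rec X. b.(b.d.X + (0 + 0 + a.X) + a.(c.X + X\{a,c}))) + (rec X. b.(b.d.X + (0 + 0 + a.X) + a.(c.X + X\{a,c})))\{a,c}))\{a,c} | -b-> t5
  t5 = (d.(rec X. b.(b.d.X + (0 + 0 + a.X) + a.(c.X + X\{a,c}))))\{a,c} | -d-> t6
  t6 = (rec X. b.(b.d.X + (0 + 0 + a.X) + a.(c.X + X\{a,c})))\{a,c} | -b-> t4
Trace ⟨bad⟩ through P, begin at {s0}:
  [1] b ⇒ {s1}
  [2] a ⇒ {s0, s2, s3}
  [3] d ⇒ {s0}
  ✓ P
Trace ⟨bad⟩ through Q, begin at {t0}:
  [1] b ⇒ {t1}
  [2] a ⇒ {t0, t2}
  [3] d ⇒ ∅ (Q stuck)

bad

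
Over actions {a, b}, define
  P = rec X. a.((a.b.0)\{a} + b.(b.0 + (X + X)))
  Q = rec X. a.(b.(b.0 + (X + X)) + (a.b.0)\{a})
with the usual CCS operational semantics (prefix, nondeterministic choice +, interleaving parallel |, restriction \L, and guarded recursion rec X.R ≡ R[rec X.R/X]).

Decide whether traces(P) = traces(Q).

Reachable graph of P (4 states):
  p0 = rec X. a.((a.b.0)\{a} + b.(b.0 + (X + X))) ⊢ =a=> p1
  p1 = (a.b.0)\{a} + b.(b.0 + ((rec X. a.((a.b.0)\{a} + b.(b.0 + (X + X)))) + (rec X. a.((a.b.0)\{a} + b.(b.0 + (X + X)))))) ⊢ =b=> p2
  p2 = b.0 + ((rec X. a.((a.b.0)\{a} + b.(b.0 + (X + X)))) + (rec X. a.((a.b.0)\{a} + b.(b.0 + (X + X))))) ⊢ =a=> p1, =b=> p3
  p3 = 0 ⊢ ∅
Reachable graph of Q (4 states):
  q0 = rec X. a.(b.(b.0 + (X + X)) + (a.b.0)\{a}) ⊢ =a=> q1
  q1 = b.(b.0 + ((rec X. a.(b.(b.0 + (X + X)) + (a.b.0)\{a})) + (rec X. a.(b.(b.0 + (X + X)) + (a.b.0)\{a})))) + (a.b.0)\{a} ⊢ =b=> q2
  q2 = b.0 + ((rec X. a.(b.(b.0 + (X + X)) + (a.b.0)\{a})) + (rec X. a.(b.(b.0 + (X + X)) + (a.b.0)\{a}))) ⊢ =a=> q1, =b=> q3
  q3 = 0 ⊢ ∅
Bisimilarity quotient blocks:
  B0 = {p0, q0}
  B1 = {p1, q1}
  B2 = {p2, q2}
  B3 = {p3, q3}
p0 ∈ B0, q0 ∈ B0 → same block
Bisimilar ⇒ trace-equivalent.

trace-equivalent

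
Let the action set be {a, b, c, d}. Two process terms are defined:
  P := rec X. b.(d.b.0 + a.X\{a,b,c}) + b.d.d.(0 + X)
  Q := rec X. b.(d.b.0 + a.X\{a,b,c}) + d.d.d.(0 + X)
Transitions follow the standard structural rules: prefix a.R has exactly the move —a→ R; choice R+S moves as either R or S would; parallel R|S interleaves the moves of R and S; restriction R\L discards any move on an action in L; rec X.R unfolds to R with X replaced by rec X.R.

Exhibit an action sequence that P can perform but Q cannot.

LTS(P): 8 reachable states
  s0 = rec X. b.(d.b.0 + a.X\{a,b,c}) + b.d.d.(0 + X) :: —b→ s1, —b→ s2
  s1 = d.b.0 + a.(rec X. b.(d.b.0 + a.X\{a,b,c}) + b.d.d.(0 + X))\{a,b,c} :: —a→ s3, —d→ s4
  s2 = d.d.(0 + (rec X. b.(d.b.0 + a.X\{a,b,c}) + b.d.d.(0 + X))) :: —d→ s5
  s3 = (rec X. b.(d.b.0 + a.X\{a,b,c}) + b.d.d.(0 + X))\{a,b,c} :: stopped
  s4 = b.0 :: —b→ s6
  s5 = d.(0 + (rec X. b.(d.b.0 + a.X\{a,b,c}) + b.d.d.(0 + X))) :: —d→ s7
  s6 = 0 :: stopped
  s7 = 0 + (rec X. b.(d.b.0 + a.X\{a,b,c}) + b.d.d.(0 + X)) :: —b→ s1, —b→ s2
LTS(Q): 11 reachable states
  t0 = rec X. b.(d.b.0 + a.X\{a,b,c}) + d.d.d.(0 + X) :: —b→ t1, —d→ t2
  t1 = d.b.0 + a.(rec X. b.(d.b.0 + a.X\{a,b,c}) + d.d.d.(0 + X))\{a,b,c} :: —a→ t3, —d→ t4
  t2 = d.d.(0 + (rec X. b.(d.b.0 + a.X\{a,b,c}) + d.d.d.(0 + X))) :: —d→ t5
  t3 = (rec X. b.(d.b.0 + a.X\{a,b,c}) + d.d.d.(0 + X))\{a,b,c} :: —d→ t6
  t4 = b.0 :: —b→ t7
  t5 = d.(0 + (rec X. b.(d.b.0 + a.X\{a,b,c}) + d.d.d.(0 + X))) :: —d→ t8
  t6 = (d.d.(0 + (rec X. b.(d.b.0 + a.X\{a,b,c}) + d.d.d.(0 + X))))\{a,b,c} :: —d→ t9
  t7 = 0 :: stopped
  t8 = 0 + (rec X. b.(d.b.0 + a.X\{a,b,c}) + d.d.d.(0 + X)) :: —b→ t1, —d→ t2
  t9 = (d.(0 + (rec X. b.(d.b.0 + a.X\{a,b,c}) + d.d.d.(0 + X))))\{a,b,c} :: —d→ t10
  t10 = (0 + (rec X. b.(d.b.0 + a.X\{a,b,c}) + d.d.d.(0 + X)))\{a,b,c} :: —d→ t6
Executing bdd from P (initial set {s0}):
  step 1 (b): {s1, s2}
  step 2 (d): {s4, s5}
  step 3 (d): {s7}
  P completes σ.
Executing bdd from Q (initial set {t0}):
  step 1 (b): {t1}
  step 2 (d): {t4}
  step 3 (d): no successor for Q

bdd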